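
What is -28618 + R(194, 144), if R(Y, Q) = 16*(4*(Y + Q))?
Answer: -6986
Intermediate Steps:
R(Y, Q) = 64*Q + 64*Y (R(Y, Q) = 16*(4*(Q + Y)) = 16*(4*Q + 4*Y) = 64*Q + 64*Y)
-28618 + R(194, 144) = -28618 + (64*144 + 64*194) = -28618 + (9216 + 12416) = -28618 + 21632 = -6986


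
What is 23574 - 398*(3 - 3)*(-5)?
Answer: 23574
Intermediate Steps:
23574 - 398*(3 - 3)*(-5) = 23574 - 0*(-5) = 23574 - 398*0 = 23574 + 0 = 23574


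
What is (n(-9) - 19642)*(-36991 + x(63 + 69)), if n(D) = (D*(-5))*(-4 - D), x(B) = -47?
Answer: 719166846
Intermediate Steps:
n(D) = -5*D*(-4 - D) (n(D) = (-5*D)*(-4 - D) = -5*D*(-4 - D))
(n(-9) - 19642)*(-36991 + x(63 + 69)) = (5*(-9)*(4 - 9) - 19642)*(-36991 - 47) = (5*(-9)*(-5) - 19642)*(-37038) = (225 - 19642)*(-37038) = -19417*(-37038) = 719166846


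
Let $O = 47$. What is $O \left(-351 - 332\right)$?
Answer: $-32101$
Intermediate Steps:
$O \left(-351 - 332\right) = 47 \left(-351 - 332\right) = 47 \left(-683\right) = -32101$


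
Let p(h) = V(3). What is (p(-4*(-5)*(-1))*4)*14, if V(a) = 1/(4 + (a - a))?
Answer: 14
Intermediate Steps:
V(a) = 1/4 (V(a) = 1/(4 + 0) = 1/4)
p(h) = 1/4
(p(-4*(-5)*(-1))*4)*14 = ((1/4)*4)*14 = 1*14 = 14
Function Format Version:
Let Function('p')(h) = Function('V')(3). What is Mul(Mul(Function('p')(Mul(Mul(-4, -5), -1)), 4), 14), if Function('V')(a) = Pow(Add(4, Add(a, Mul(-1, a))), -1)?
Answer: 14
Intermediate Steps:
Function('V')(a) = Rational(1, 4) (Function('V')(a) = Pow(Add(4, 0), -1) = Pow(4, -1) = Rational(1, 4))
Function('p')(h) = Rational(1, 4)
Mul(Mul(Function('p')(Mul(Mul(-4, -5), -1)), 4), 14) = Mul(Mul(Rational(1, 4), 4), 14) = Mul(1, 14) = 14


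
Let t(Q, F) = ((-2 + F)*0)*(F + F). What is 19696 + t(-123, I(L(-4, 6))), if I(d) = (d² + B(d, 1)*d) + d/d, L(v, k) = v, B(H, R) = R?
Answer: 19696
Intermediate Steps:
I(d) = 1 + d + d² (I(d) = (d² + 1*d) + d/d = (d² + d) + 1 = (d + d²) + 1 = 1 + d + d²)
t(Q, F) = 0 (t(Q, F) = 0*(2*F) = 0)
19696 + t(-123, I(L(-4, 6))) = 19696 + 0 = 19696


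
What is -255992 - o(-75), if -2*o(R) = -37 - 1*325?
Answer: -256173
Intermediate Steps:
o(R) = 181 (o(R) = -(-37 - 1*325)/2 = -(-37 - 325)/2 = -½*(-362) = 181)
-255992 - o(-75) = -255992 - 1*181 = -255992 - 181 = -256173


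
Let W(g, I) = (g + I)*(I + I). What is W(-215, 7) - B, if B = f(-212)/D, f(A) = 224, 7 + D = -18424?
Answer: -7667264/2633 ≈ -2912.0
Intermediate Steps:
D = -18431 (D = -7 - 18424 = -18431)
W(g, I) = 2*I*(I + g) (W(g, I) = (I + g)*(2*I) = 2*I*(I + g))
B = -32/2633 (B = 224/(-18431) = 224*(-1/18431) = -32/2633 ≈ -0.012153)
W(-215, 7) - B = 2*7*(7 - 215) - 1*(-32/2633) = 2*7*(-208) + 32/2633 = -2912 + 32/2633 = -7667264/2633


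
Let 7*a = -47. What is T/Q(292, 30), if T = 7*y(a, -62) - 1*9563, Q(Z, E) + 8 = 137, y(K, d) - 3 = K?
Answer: -223/3 ≈ -74.333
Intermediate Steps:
a = -47/7 (a = (⅐)*(-47) = -47/7 ≈ -6.7143)
y(K, d) = 3 + K
Q(Z, E) = 129 (Q(Z, E) = -8 + 137 = 129)
T = -9589 (T = 7*(3 - 47/7) - 1*9563 = 7*(-26/7) - 9563 = -26 - 9563 = -9589)
T/Q(292, 30) = -9589/129 = -9589*1/129 = -223/3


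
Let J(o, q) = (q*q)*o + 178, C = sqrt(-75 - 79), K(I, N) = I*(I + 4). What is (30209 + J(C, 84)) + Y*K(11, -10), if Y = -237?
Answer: -8718 + 7056*I*sqrt(154) ≈ -8718.0 + 87563.0*I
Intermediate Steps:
K(I, N) = I*(4 + I)
C = I*sqrt(154) (C = sqrt(-154) = I*sqrt(154) ≈ 12.41*I)
J(o, q) = 178 + o*q**2 (J(o, q) = q**2*o + 178 = o*q**2 + 178 = 178 + o*q**2)
(30209 + J(C, 84)) + Y*K(11, -10) = (30209 + (178 + (I*sqrt(154))*84**2)) - 2607*(4 + 11) = (30209 + (178 + (I*sqrt(154))*7056)) - 2607*15 = (30209 + (178 + 7056*I*sqrt(154))) - 237*165 = (30387 + 7056*I*sqrt(154)) - 39105 = -8718 + 7056*I*sqrt(154)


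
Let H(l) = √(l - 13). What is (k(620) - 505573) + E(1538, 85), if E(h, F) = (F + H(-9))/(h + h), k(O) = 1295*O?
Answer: 914577937/3076 + I*√22/3076 ≈ 2.9733e+5 + 0.0015248*I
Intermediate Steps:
H(l) = √(-13 + l)
E(h, F) = (F + I*√22)/(2*h) (E(h, F) = (F + √(-13 - 9))/(h + h) = (F + √(-22))/((2*h)) = (F + I*√22)*(1/(2*h)) = (F + I*√22)/(2*h))
(k(620) - 505573) + E(1538, 85) = (1295*620 - 505573) + (½)*(85 + I*√22)/1538 = (802900 - 505573) + (½)*(1/1538)*(85 + I*√22) = 297327 + (85/3076 + I*√22/3076) = 914577937/3076 + I*√22/3076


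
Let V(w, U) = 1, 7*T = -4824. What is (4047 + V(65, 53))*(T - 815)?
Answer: -42621392/7 ≈ -6.0888e+6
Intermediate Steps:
T = -4824/7 (T = (⅐)*(-4824) = -4824/7 ≈ -689.14)
(4047 + V(65, 53))*(T - 815) = (4047 + 1)*(-4824/7 - 815) = 4048*(-10529/7) = -42621392/7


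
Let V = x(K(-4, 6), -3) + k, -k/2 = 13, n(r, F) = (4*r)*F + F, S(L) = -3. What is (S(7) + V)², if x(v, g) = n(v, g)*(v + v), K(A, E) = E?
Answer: 863041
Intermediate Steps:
n(r, F) = F + 4*F*r (n(r, F) = 4*F*r + F = F + 4*F*r)
k = -26 (k = -2*13 = -26)
x(v, g) = 2*g*v*(1 + 4*v) (x(v, g) = (g*(1 + 4*v))*(v + v) = (g*(1 + 4*v))*(2*v) = 2*g*v*(1 + 4*v))
V = -926 (V = 2*(-3)*6*(1 + 4*6) - 26 = 2*(-3)*6*(1 + 24) - 26 = 2*(-3)*6*25 - 26 = -900 - 26 = -926)
(S(7) + V)² = (-3 - 926)² = (-929)² = 863041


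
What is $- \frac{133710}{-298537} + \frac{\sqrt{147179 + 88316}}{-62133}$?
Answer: $\frac{133710}{298537} - \frac{\sqrt{235495}}{62133} \approx 0.44007$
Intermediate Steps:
$- \frac{133710}{-298537} + \frac{\sqrt{147179 + 88316}}{-62133} = \left(-133710\right) \left(- \frac{1}{298537}\right) + \sqrt{235495} \left(- \frac{1}{62133}\right) = \frac{133710}{298537} - \frac{\sqrt{235495}}{62133}$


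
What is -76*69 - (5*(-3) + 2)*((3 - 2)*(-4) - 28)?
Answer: -5660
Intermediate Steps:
-76*69 - (5*(-3) + 2)*((3 - 2)*(-4) - 28) = -5244 - (-15 + 2)*(1*(-4) - 28) = -5244 - (-13)*(-4 - 28) = -5244 - (-13)*(-32) = -5244 - 1*416 = -5244 - 416 = -5660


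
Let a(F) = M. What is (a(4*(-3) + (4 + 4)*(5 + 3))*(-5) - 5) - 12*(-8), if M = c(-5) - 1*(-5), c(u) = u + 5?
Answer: 66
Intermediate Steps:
c(u) = 5 + u
M = 5 (M = (5 - 5) - 1*(-5) = 0 + 5 = 5)
a(F) = 5
(a(4*(-3) + (4 + 4)*(5 + 3))*(-5) - 5) - 12*(-8) = (5*(-5) - 5) - 12*(-8) = (-25 - 5) + 96 = -30 + 96 = 66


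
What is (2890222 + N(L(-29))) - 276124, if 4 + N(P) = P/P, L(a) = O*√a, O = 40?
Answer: 2614095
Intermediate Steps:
L(a) = 40*√a
N(P) = -3 (N(P) = -4 + P/P = -4 + 1 = -3)
(2890222 + N(L(-29))) - 276124 = (2890222 - 3) - 276124 = 2890219 - 276124 = 2614095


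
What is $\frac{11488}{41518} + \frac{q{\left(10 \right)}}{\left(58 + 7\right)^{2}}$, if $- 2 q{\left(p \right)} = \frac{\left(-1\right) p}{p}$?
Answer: $\frac{48557559}{175413550} \approx 0.27682$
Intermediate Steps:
$q{\left(p \right)} = \frac{1}{2}$ ($q{\left(p \right)} = - \frac{- p \frac{1}{p}}{2} = \left(- \frac{1}{2}\right) \left(-1\right) = \frac{1}{2}$)
$\frac{11488}{41518} + \frac{q{\left(10 \right)}}{\left(58 + 7\right)^{2}} = \frac{11488}{41518} + \frac{1}{2 \left(58 + 7\right)^{2}} = 11488 \cdot \frac{1}{41518} + \frac{1}{2 \cdot 65^{2}} = \frac{5744}{20759} + \frac{1}{2 \cdot 4225} = \frac{5744}{20759} + \frac{1}{2} \cdot \frac{1}{4225} = \frac{5744}{20759} + \frac{1}{8450} = \frac{48557559}{175413550}$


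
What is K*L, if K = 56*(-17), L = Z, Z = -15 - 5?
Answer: 19040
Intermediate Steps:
Z = -20
L = -20
K = -952
K*L = -952*(-20) = 19040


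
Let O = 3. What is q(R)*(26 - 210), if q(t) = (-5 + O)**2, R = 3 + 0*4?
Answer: -736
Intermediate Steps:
R = 3 (R = 3 + 0 = 3)
q(t) = 4 (q(t) = (-5 + 3)**2 = (-2)**2 = 4)
q(R)*(26 - 210) = 4*(26 - 210) = 4*(-184) = -736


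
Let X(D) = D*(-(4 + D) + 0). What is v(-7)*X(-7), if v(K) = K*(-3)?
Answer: -441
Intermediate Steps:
X(D) = D*(-4 - D) (X(D) = D*((-4 - D) + 0) = D*(-4 - D))
v(K) = -3*K
v(-7)*X(-7) = (-3*(-7))*(-1*(-7)*(4 - 7)) = 21*(-1*(-7)*(-3)) = 21*(-21) = -441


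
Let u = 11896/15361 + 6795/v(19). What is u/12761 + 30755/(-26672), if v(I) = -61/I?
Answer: -420623602863983/318925771893232 ≈ -1.3189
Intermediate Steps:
u = -1982456249/937021 (u = 11896/15361 + 6795/((-61/19)) = 11896*(1/15361) + 6795/((-61*1/19)) = 11896/15361 + 6795/(-61/19) = 11896/15361 + 6795*(-19/61) = 11896/15361 - 129105/61 = -1982456249/937021 ≈ -2115.7)
u/12761 + 30755/(-26672) = -1982456249/937021/12761 + 30755/(-26672) = -1982456249/937021*1/12761 + 30755*(-1/26672) = -1982456249/11957324981 - 30755/26672 = -420623602863983/318925771893232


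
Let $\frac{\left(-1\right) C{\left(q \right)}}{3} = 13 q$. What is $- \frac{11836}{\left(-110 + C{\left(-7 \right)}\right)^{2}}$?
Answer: $- \frac{11836}{26569} \approx -0.44548$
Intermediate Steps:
$C{\left(q \right)} = - 39 q$ ($C{\left(q \right)} = - 3 \cdot 13 q = - 39 q$)
$- \frac{11836}{\left(-110 + C{\left(-7 \right)}\right)^{2}} = - \frac{11836}{\left(-110 - -273\right)^{2}} = - \frac{11836}{\left(-110 + 273\right)^{2}} = - \frac{11836}{163^{2}} = - \frac{11836}{26569}$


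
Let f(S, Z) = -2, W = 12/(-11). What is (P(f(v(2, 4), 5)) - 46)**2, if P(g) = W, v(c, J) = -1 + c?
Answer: 268324/121 ≈ 2217.6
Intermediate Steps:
W = -12/11 (W = 12*(-1/11) = -12/11 ≈ -1.0909)
P(g) = -12/11
(P(f(v(2, 4), 5)) - 46)**2 = (-12/11 - 46)**2 = (-518/11)**2 = 268324/121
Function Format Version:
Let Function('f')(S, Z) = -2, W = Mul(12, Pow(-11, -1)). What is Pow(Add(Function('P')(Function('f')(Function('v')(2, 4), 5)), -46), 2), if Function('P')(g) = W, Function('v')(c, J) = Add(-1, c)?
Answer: Rational(268324, 121) ≈ 2217.6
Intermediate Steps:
W = Rational(-12, 11) (W = Mul(12, Rational(-1, 11)) = Rational(-12, 11) ≈ -1.0909)
Function('P')(g) = Rational(-12, 11)
Pow(Add(Function('P')(Function('f')(Function('v')(2, 4), 5)), -46), 2) = Pow(Add(Rational(-12, 11), -46), 2) = Pow(Rational(-518, 11), 2) = Rational(268324, 121)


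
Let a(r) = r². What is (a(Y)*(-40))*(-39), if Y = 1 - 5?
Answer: 24960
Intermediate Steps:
Y = -4
(a(Y)*(-40))*(-39) = ((-4)²*(-40))*(-39) = (16*(-40))*(-39) = -640*(-39) = 24960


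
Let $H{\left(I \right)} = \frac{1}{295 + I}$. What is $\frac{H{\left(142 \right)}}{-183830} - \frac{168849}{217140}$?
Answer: $- \frac{452142227231}{581455392980} \approx -0.7776$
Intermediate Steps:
$\frac{H{\left(142 \right)}}{-183830} - \frac{168849}{217140} = \frac{1}{\left(295 + 142\right) \left(-183830\right)} - \frac{168849}{217140} = \frac{1}{437} \left(- \frac{1}{183830}\right) - \frac{56283}{72380} = - \frac{1}{80333710} - \frac{56283}{72380} = - \frac{452142227231}{581455392980}$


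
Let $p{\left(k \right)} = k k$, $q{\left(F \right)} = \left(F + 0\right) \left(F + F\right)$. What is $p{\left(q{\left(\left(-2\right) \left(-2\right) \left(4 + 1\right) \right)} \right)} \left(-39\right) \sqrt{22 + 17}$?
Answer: $- 24960000 \sqrt{39} \approx -1.5588 \cdot 10^{8}$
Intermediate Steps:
$q{\left(F \right)} = 2 F^{2}$ ($q{\left(F \right)} = F 2 F = 2 F^{2}$)
$p{\left(k \right)} = k^{2}$
$p{\left(q{\left(\left(-2\right) \left(-2\right) \left(4 + 1\right) \right)} \right)} \left(-39\right) \sqrt{22 + 17} = \left(2 \left(\left(-2\right) \left(-2\right) \left(4 + 1\right)\right)^{2}\right)^{2} \left(-39\right) \sqrt{22 + 17} = \left(2 \left(4 \cdot 5\right)^{2}\right)^{2} \left(-39\right) \sqrt{39} = \left(2 \cdot 20^{2}\right)^{2} \left(-39\right) \sqrt{39} = \left(2 \cdot 400\right)^{2} \left(-39\right) \sqrt{39} = 800^{2} \left(-39\right) \sqrt{39} = 640000 \left(-39\right) \sqrt{39} = - 24960000 \sqrt{39}$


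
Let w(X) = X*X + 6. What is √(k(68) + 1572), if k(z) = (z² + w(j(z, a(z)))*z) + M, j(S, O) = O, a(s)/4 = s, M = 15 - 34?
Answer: √5037497 ≈ 2244.4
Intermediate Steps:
M = -19
a(s) = 4*s
w(X) = 6 + X² (w(X) = X² + 6 = 6 + X²)
k(z) = -19 + z² + z*(6 + 16*z²) (k(z) = (z² + (6 + (4*z)²)*z) - 19 = (z² + (6 + 16*z²)*z) - 19 = (z² + z*(6 + 16*z²)) - 19 = -19 + z² + z*(6 + 16*z²))
√(k(68) + 1572) = √((-19 + 68² + 6*68 + 16*68³) + 1572) = √((-19 + 4624 + 408 + 16*314432) + 1572) = √((-19 + 4624 + 408 + 5030912) + 1572) = √(5035925 + 1572) = √5037497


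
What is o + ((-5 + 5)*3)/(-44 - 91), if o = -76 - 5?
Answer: -81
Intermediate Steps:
o = -81
o + ((-5 + 5)*3)/(-44 - 91) = -81 + ((-5 + 5)*3)/(-44 - 91) = -81 + (0*3)/(-135) = -81 - 1/135*0 = -81 + 0 = -81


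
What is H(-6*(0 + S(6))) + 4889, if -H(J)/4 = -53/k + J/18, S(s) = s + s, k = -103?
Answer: 505003/103 ≈ 4902.9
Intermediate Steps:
S(s) = 2*s
H(J) = -212/103 - 2*J/9 (H(J) = -4*(-53/(-103) + J/18) = -4*(-53*(-1/103) + J*(1/18)) = -4*(53/103 + J/18) = -212/103 - 2*J/9)
H(-6*(0 + S(6))) + 4889 = (-212/103 - (-4)*(0 + 2*6)/3) + 4889 = (-212/103 - (-4)*(0 + 12)/3) + 4889 = (-212/103 - (-4)*12/3) + 4889 = (-212/103 - 2/9*(-72)) + 4889 = (-212/103 + 16) + 4889 = 1436/103 + 4889 = 505003/103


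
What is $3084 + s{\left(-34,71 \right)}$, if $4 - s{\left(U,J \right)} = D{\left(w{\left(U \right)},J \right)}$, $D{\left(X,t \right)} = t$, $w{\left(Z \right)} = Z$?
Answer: $3017$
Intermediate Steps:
$s{\left(U,J \right)} = 4 - J$
$3084 + s{\left(-34,71 \right)} = 3084 + \left(4 - 71\right) = 3084 - 67 = 3017$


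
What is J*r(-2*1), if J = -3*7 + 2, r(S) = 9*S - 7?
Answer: 475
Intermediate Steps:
r(S) = -7 + 9*S
J = -19 (J = -21 + 2 = -19)
J*r(-2*1) = -19*(-7 + 9*(-2*1)) = -19*(-7 + 9*(-2)) = -19*(-7 - 18) = -19*(-25) = 475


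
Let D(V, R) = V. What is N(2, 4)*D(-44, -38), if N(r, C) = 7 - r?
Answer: -220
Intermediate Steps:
N(2, 4)*D(-44, -38) = (7 - 1*2)*(-44) = (7 - 2)*(-44) = 5*(-44) = -220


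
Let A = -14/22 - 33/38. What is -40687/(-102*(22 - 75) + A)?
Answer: -17007166/2259079 ≈ -7.5284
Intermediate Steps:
A = -629/418 (A = -14*1/22 - 33*1/38 = -7/11 - 33/38 = -629/418 ≈ -1.5048)
-40687/(-102*(22 - 75) + A) = -40687/(-102*(22 - 75) - 629/418) = -40687/(-102*(-53) - 629/418) = -40687/(5406 - 629/418) = -40687/2259079/418 = -40687*418/2259079 = -17007166/2259079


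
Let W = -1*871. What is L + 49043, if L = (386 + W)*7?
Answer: 45648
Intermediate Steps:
W = -871
L = -3395 (L = (386 - 871)*7 = -485*7 = -3395)
L + 49043 = -3395 + 49043 = 45648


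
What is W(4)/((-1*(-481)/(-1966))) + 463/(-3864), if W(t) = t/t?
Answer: -7819327/1858584 ≈ -4.2071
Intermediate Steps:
W(t) = 1
W(4)/((-1*(-481)/(-1966))) + 463/(-3864) = 1/(-1*(-481)/(-1966)) + 463/(-3864) = 1/(481*(-1/1966)) + 463*(-1/3864) = 1/(-481/1966) - 463/3864 = 1*(-1966/481) - 463/3864 = -1966/481 - 463/3864 = -7819327/1858584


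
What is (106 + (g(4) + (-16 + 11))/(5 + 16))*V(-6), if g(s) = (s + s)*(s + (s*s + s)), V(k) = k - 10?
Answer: -38608/21 ≈ -1838.5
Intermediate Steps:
V(k) = -10 + k
g(s) = 2*s*(s² + 2*s) (g(s) = (2*s)*(s + (s² + s)) = (2*s)*(s + (s + s²)) = (2*s)*(s² + 2*s) = 2*s*(s² + 2*s))
(106 + (g(4) + (-16 + 11))/(5 + 16))*V(-6) = (106 + (2*4²*(2 + 4) + (-16 + 11))/(5 + 16))*(-10 - 6) = (106 + (2*16*6 - 5)/21)*(-16) = (106 + (192 - 5)*(1/21))*(-16) = (106 + 187*(1/21))*(-16) = (106 + 187/21)*(-16) = (2413/21)*(-16) = -38608/21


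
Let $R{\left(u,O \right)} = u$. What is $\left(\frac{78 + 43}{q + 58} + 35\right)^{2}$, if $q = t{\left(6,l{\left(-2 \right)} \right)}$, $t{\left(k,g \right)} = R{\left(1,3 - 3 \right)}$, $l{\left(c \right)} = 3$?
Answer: $\frac{4778596}{3481} \approx 1372.8$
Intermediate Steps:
$t{\left(k,g \right)} = 1$
$q = 1$
$\left(\frac{78 + 43}{q + 58} + 35\right)^{2} = \left(\frac{78 + 43}{1 + 58} + 35\right)^{2} = \left(\frac{121}{59} + 35\right)^{2} = \left(\frac{2186}{59}\right)^{2} = \frac{4778596}{3481}$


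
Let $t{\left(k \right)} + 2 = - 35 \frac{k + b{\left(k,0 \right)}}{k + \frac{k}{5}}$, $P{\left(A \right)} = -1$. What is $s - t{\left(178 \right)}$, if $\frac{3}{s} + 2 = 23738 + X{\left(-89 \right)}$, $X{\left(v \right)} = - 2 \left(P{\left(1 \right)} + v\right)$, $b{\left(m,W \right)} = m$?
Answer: $\frac{1442935}{23916} \approx 60.333$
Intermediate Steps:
$X{\left(v \right)} = 2 - 2 v$ ($X{\left(v \right)} = - 2 \left(-1 + v\right) = 2 - 2 v$)
$t{\left(k \right)} = - \frac{181}{3}$ ($t{\left(k \right)} = -2 - 35 \frac{k + k}{k + \frac{k}{5}} = -2 - 35 \frac{2 k}{k + k \frac{1}{5}} = -2 - 35 \frac{2 k}{k + \frac{k}{5}} = -2 - 35 \frac{2 k}{\frac{6}{5} k} = -2 - 35 \cdot 2 k \frac{5}{6 k} = -2 - \frac{175}{3} = - \frac{181}{3}$)
$s = \frac{1}{7972}$ ($s = \frac{3}{-2 + \left(23738 + \left(2 - -178\right)\right)} = \frac{3}{-2 + \left(23738 + \left(2 + 178\right)\right)} = \frac{3}{-2 + \left(23738 + 180\right)} = \frac{3}{-2 + 23918} = \frac{3}{23916} = 3 \cdot \frac{1}{23916} = \frac{1}{7972} \approx 0.00012544$)
$s - t{\left(178 \right)} = \frac{1}{7972} - - \frac{181}{3} = \frac{1}{7972} + \frac{181}{3} = \frac{1442935}{23916}$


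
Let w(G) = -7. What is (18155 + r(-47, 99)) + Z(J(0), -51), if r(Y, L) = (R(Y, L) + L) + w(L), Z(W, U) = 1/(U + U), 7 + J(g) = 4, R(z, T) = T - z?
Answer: 1876085/102 ≈ 18393.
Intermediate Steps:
J(g) = -3 (J(g) = -7 + 4 = -3)
Z(W, U) = 1/(2*U)
r(Y, L) = -7 - Y + 2*L (r(Y, L) = ((L - Y) + L) - 7 = (-Y + 2*L) - 7 = -7 - Y + 2*L)
(18155 + r(-47, 99)) + Z(J(0), -51) = (18155 + (-7 - 1*(-47) + 2*99)) + (½)/(-51) = (18155 + (-7 + 47 + 198)) + (½)*(-1/51) = (18155 + 238) - 1/102 = 18393 - 1/102 = 1876085/102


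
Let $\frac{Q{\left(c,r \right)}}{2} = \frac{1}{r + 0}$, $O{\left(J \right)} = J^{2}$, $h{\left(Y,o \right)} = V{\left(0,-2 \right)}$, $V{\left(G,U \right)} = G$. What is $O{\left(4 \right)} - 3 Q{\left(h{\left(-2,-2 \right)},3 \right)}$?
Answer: $14$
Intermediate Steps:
$h{\left(Y,o \right)} = 0$
$Q{\left(c,r \right)} = \frac{2}{r}$ ($Q{\left(c,r \right)} = \frac{2}{r + 0} = \frac{2}{r}$)
$O{\left(4 \right)} - 3 Q{\left(h{\left(-2,-2 \right)},3 \right)} = 4^{2} - 3 \cdot \frac{2}{3} = 16 - 3 \cdot 2 \cdot \frac{1}{3} = 16 - 2 = 14$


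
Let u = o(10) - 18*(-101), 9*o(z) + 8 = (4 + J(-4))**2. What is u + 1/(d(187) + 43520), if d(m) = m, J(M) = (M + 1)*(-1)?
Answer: 238975310/131121 ≈ 1822.6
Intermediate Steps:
J(M) = -1 - M (J(M) = (1 + M)*(-1) = -1 - M)
o(z) = 41/9 (o(z) = -8/9 + (4 + (-1 - 1*(-4)))**2/9 = -8/9 + (4 + (-1 + 4))**2/9 = -8/9 + (4 + 3)**2/9 = -8/9 + (1/9)*7**2 = -8/9 + (1/9)*49 = -8/9 + 49/9 = 41/9)
u = 16403/9 (u = 41/9 - 18*(-101) = 41/9 + 1818 = 16403/9 ≈ 1822.6)
u + 1/(d(187) + 43520) = 16403/9 + 1/(187 + 43520) = 16403/9 + 1/43707 = 238975310/131121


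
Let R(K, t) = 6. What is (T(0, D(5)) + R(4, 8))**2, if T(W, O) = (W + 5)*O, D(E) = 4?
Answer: 676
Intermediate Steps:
T(W, O) = O*(5 + W) (T(W, O) = (5 + W)*O = O*(5 + W))
(T(0, D(5)) + R(4, 8))**2 = (4*(5 + 0) + 6)**2 = (4*5 + 6)**2 = (20 + 6)**2 = 26**2 = 676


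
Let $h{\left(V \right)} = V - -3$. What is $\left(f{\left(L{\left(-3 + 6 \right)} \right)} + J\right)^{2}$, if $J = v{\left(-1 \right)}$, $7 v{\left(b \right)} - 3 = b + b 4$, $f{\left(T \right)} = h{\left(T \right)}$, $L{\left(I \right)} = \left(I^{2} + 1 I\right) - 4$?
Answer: $\frac{5625}{49} \approx 114.8$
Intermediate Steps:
$L{\left(I \right)} = -4 + I + I^{2}$ ($L{\left(I \right)} = \left(I^{2} + I\right) - 4 = \left(I + I^{2}\right) - 4 = -4 + I + I^{2}$)
$h{\left(V \right)} = 3 + V$ ($h{\left(V \right)} = V + 3 = 3 + V$)
$f{\left(T \right)} = 3 + T$
$v{\left(b \right)} = \frac{3}{7} + \frac{5 b}{7}$ ($v{\left(b \right)} = \frac{3}{7} + \frac{b + b 4}{7} = \frac{3}{7} + \frac{b + 4 b}{7} = \frac{3}{7} + \frac{5 b}{7}$)
$J = - \frac{2}{7}$ ($J = \frac{3}{7} + \frac{5}{7} \left(-1\right) = \frac{3}{7} - \frac{5}{7} = - \frac{2}{7} \approx -0.28571$)
$\left(f{\left(L{\left(-3 + 6 \right)} \right)} + J\right)^{2} = \left(\left(3 + \left(-4 + \left(-3 + 6\right) + \left(-3 + 6\right)^{2}\right)\right) - \frac{2}{7}\right)^{2} = \left(\left(3 + \left(-4 + 3 + 3^{2}\right)\right) - \frac{2}{7}\right)^{2} = \left(\left(3 + \left(-4 + 3 + 9\right)\right) - \frac{2}{7}\right)^{2} = \left(\left(3 + 8\right) - \frac{2}{7}\right)^{2} = \left(11 - \frac{2}{7}\right)^{2} = \left(\frac{75}{7}\right)^{2} = \frac{5625}{49}$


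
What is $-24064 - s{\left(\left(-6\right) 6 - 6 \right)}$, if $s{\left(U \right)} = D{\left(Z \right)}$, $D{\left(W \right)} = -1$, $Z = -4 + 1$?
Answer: $-24063$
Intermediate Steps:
$Z = -3$
$s{\left(U \right)} = -1$
$-24064 - s{\left(\left(-6\right) 6 - 6 \right)} = -24064 - -1 = -24064 + 1 = -24063$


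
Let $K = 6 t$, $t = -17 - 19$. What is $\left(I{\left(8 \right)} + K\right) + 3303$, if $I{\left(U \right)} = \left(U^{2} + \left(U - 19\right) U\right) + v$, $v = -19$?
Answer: $3044$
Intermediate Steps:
$I{\left(U \right)} = -19 + U^{2} + U \left(-19 + U\right)$ ($I{\left(U \right)} = \left(U^{2} + \left(U - 19\right) U\right) - 19 = \left(U^{2} + \left(-19 + U\right) U\right) - 19 = \left(U^{2} + U \left(-19 + U\right)\right) - 19 = -19 + U^{2} + U \left(-19 + U\right)$)
$t = -36$ ($t = -17 - 19 = -36$)
$K = -216$ ($K = 6 \left(-36\right) = -216$)
$\left(I{\left(8 \right)} + K\right) + 3303 = \left(\left(-19 - 152 + 2 \cdot 8^{2}\right) - 216\right) + 3303 = \left(\left(-19 - 152 + 2 \cdot 64\right) - 216\right) + 3303 = \left(\left(-19 - 152 + 128\right) - 216\right) + 3303 = \left(-43 - 216\right) + 3303 = -259 + 3303 = 3044$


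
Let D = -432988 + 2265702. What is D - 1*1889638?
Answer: -56924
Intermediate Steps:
D = 1832714
D - 1*1889638 = 1832714 - 1*1889638 = 1832714 - 1889638 = -56924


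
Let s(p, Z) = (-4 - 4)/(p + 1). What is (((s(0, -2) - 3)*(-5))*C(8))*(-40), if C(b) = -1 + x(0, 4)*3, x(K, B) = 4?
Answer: -24200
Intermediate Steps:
s(p, Z) = -8/(1 + p)
C(b) = 11 (C(b) = -1 + 4*3 = -1 + 12 = 11)
(((s(0, -2) - 3)*(-5))*C(8))*(-40) = (((-8/(1 + 0) - 3)*(-5))*11)*(-40) = (((-8/1 - 3)*(-5))*11)*(-40) = (((-8*1 - 3)*(-5))*11)*(-40) = (((-8 - 3)*(-5))*11)*(-40) = (-11*(-5)*11)*(-40) = (55*11)*(-40) = 605*(-40) = -24200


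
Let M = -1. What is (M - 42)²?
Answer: 1849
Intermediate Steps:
(M - 42)² = (-1 - 42)² = (-43)² = 1849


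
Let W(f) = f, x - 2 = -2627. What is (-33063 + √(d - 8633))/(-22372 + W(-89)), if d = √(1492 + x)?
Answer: 11021/7487 - √(-8633 + I*√1133)/22461 ≈ 1.472 - 0.0041367*I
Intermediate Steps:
x = -2625 (x = 2 - 2627 = -2625)
d = I*√1133 (d = √(1492 - 2625) = √(-1133) = I*√1133 ≈ 33.66*I)
(-33063 + √(d - 8633))/(-22372 + W(-89)) = (-33063 + √(I*√1133 - 8633))/(-22372 - 89) = (-33063 + √(-8633 + I*√1133))/(-22461) = (-33063 + √(-8633 + I*√1133))*(-1/22461) = 11021/7487 - √(-8633 + I*√1133)/22461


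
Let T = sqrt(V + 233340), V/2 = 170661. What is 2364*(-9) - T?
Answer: -21276 - sqrt(574662) ≈ -22034.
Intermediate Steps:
V = 341322 (V = 2*170661 = 341322)
T = sqrt(574662) (T = sqrt(341322 + 233340) = sqrt(574662) ≈ 758.06)
2364*(-9) - T = 2364*(-9) - sqrt(574662) = -21276 - sqrt(574662)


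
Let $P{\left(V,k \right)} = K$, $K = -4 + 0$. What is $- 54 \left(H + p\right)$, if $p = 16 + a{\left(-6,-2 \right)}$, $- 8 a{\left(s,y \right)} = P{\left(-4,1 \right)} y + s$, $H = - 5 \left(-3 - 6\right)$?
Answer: $- \frac{6561}{2} \approx -3280.5$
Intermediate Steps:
$K = -4$
$H = 45$ ($H = \left(-5\right) \left(-9\right) = 45$)
$P{\left(V,k \right)} = -4$
$a{\left(s,y \right)} = \frac{y}{2} - \frac{s}{8}$ ($a{\left(s,y \right)} = - \frac{- 4 y + s}{8} = - \frac{s - 4 y}{8} = \frac{y}{2} - \frac{s}{8}$)
$p = \frac{63}{4}$ ($p = 16 + \left(\frac{1}{2} \left(-2\right) - - \frac{3}{4}\right) = 16 + \left(-1 + \frac{3}{4}\right) = 16 - \frac{1}{4} = \frac{63}{4} \approx 15.75$)
$- 54 \left(H + p\right) = - 54 \left(45 + \frac{63}{4}\right) = \left(-54\right) \frac{243}{4} = - \frac{6561}{2}$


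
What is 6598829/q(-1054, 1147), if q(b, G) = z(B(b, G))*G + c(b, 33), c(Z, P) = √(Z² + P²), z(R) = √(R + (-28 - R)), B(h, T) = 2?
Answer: 6598829/(√1112005 + 2294*I*√7) ≈ 183.37 - 1055.4*I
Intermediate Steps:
z(R) = 2*I*√7 (z(R) = √(-28) = 2*I*√7)
c(Z, P) = √(P² + Z²)
q(b, G) = √(1089 + b²) + 2*I*G*√7 (q(b, G) = (2*I*√7)*G + √(33² + b²) = 2*I*G*√7 + √(1089 + b²) = √(1089 + b²) + 2*I*G*√7)
6598829/q(-1054, 1147) = 6598829/(√(1089 + (-1054)²) + 2*I*1147*√7) = 6598829/(√(1089 + 1110916) + 2294*I*√7) = 6598829/(√1112005 + 2294*I*√7)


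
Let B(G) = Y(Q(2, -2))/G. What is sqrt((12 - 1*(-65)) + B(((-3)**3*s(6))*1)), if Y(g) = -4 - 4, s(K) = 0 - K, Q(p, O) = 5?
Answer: sqrt(6233)/9 ≈ 8.7722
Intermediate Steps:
s(K) = -K
Y(g) = -8
B(G) = -8/G
sqrt((12 - 1*(-65)) + B(((-3)**3*s(6))*1)) = sqrt((12 - 1*(-65)) - 8/(((-3)**3*(-1*6))*1)) = sqrt((12 + 65) - 8/(-27*(-6)*1)) = sqrt(77 - 8/(162*1)) = sqrt(77 - 8/162) = sqrt(77 - 8*1/162) = sqrt(77 - 4/81) = sqrt(6233/81) = sqrt(6233)/9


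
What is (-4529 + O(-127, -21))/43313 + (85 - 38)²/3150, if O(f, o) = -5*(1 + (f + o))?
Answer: 83727317/136435950 ≈ 0.61368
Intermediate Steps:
O(f, o) = -5 - 5*f - 5*o (O(f, o) = -5*(1 + f + o) = -5 - 5*f - 5*o)
(-4529 + O(-127, -21))/43313 + (85 - 38)²/3150 = (-4529 + (-5 - 5*(-127) - 5*(-21)))/43313 + (85 - 38)²/3150 = (-4529 + (-5 + 635 + 105))*(1/43313) + 47²*(1/3150) = (-4529 + 735)*(1/43313) + 2209*(1/3150) = -3794*1/43313 + 2209/3150 = -3794/43313 + 2209/3150 = 83727317/136435950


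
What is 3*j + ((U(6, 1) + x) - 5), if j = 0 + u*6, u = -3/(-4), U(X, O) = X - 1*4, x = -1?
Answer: 19/2 ≈ 9.5000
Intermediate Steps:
U(X, O) = -4 + X (U(X, O) = X - 4 = -4 + X)
u = ¾ (u = -3*(-¼) = ¾ ≈ 0.75000)
j = 9/2 (j = 0 + (¾)*6 = 0 + 9/2 = 9/2 ≈ 4.5000)
3*j + ((U(6, 1) + x) - 5) = 3*(9/2) + (((-4 + 6) - 1) - 5) = 27/2 + ((2 - 1) - 5) = 27/2 + (1 - 5) = 27/2 - 4 = 19/2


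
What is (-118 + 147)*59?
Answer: 1711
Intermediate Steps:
(-118 + 147)*59 = 29*59 = 1711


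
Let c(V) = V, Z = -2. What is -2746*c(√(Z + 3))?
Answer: -2746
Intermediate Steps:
-2746*c(√(Z + 3)) = -2746*√(-2 + 3) = -2746*√1 = -2746*1 = -2746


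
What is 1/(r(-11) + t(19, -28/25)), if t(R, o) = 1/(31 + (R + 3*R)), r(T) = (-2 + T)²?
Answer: 107/18084 ≈ 0.0059168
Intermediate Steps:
t(R, o) = 1/(31 + 4*R)
1/(r(-11) + t(19, -28/25)) = 1/((-2 - 11)² + 1/(31 + 4*19)) = 1/((-13)² + 1/(31 + 76)) = 1/(169 + 1/107) = 1/(18084/107) = 107/18084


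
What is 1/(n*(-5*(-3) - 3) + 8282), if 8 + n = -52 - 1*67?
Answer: 1/6758 ≈ 0.00014797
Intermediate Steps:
n = -127 (n = -8 + (-52 - 1*67) = -8 + (-52 - 67) = -8 - 119 = -127)
1/(n*(-5*(-3) - 3) + 8282) = 1/(-127*(-5*(-3) - 3) + 8282) = 1/(-127*(15 - 3) + 8282) = 1/(-127*12 + 8282) = 1/(-1524 + 8282) = 1/6758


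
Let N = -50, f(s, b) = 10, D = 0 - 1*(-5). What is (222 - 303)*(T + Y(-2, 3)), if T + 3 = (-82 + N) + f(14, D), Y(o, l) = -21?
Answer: 11826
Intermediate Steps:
D = 5 (D = 0 + 5 = 5)
T = -125 (T = -3 + ((-82 - 50) + 10) = -3 + (-132 + 10) = -3 - 122 = -125)
(222 - 303)*(T + Y(-2, 3)) = (222 - 303)*(-125 - 21) = -81*(-146) = 11826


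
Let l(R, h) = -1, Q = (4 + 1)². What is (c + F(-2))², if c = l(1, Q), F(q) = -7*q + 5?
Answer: 324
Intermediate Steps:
F(q) = 5 - 7*q
Q = 25 (Q = 5² = 25)
c = -1
(c + F(-2))² = (-1 + (5 - 7*(-2)))² = (-1 + (5 + 14))² = (-1 + 19)² = 18² = 324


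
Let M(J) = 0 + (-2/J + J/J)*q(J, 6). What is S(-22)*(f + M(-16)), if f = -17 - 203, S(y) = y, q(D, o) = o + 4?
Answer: 9185/2 ≈ 4592.5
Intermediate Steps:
q(D, o) = 4 + o
M(J) = 10 - 20/J (M(J) = 0 + (-2/J + J/J)*(4 + 6) = 0 + (-2/J + 1)*10 = 0 + (1 - 2/J)*10 = 0 + (10 - 20/J) = 10 - 20/J)
f = -220
S(-22)*(f + M(-16)) = -22*(-220 + (10 - 20/(-16))) = -22*(-220 + (10 - 20*(-1/16))) = -22*(-220 + (10 + 5/4)) = -22*(-220 + 45/4) = -22*(-835/4) = 9185/2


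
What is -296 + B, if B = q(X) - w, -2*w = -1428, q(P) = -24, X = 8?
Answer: -1034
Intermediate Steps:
w = 714 (w = -1/2*(-1428) = 714)
B = -738 (B = -24 - 1*714 = -24 - 714 = -738)
-296 + B = -296 - 738 = -1034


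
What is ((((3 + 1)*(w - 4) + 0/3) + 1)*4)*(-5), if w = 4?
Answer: -20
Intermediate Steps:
((((3 + 1)*(w - 4) + 0/3) + 1)*4)*(-5) = ((((3 + 1)*(4 - 4) + 0/3) + 1)*4)*(-5) = (((4*0 + 0*(1/3)) + 1)*4)*(-5) = (((0 + 0) + 1)*4)*(-5) = ((0 + 1)*4)*(-5) = (1*4)*(-5) = 4*(-5) = -20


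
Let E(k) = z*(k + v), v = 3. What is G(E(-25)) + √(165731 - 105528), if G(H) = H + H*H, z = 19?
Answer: 174306 + √60203 ≈ 1.7455e+5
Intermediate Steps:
E(k) = 57 + 19*k (E(k) = 19*(k + 3) = 19*(3 + k) = 57 + 19*k)
G(H) = H + H²
G(E(-25)) + √(165731 - 105528) = (57 + 19*(-25))*(1 + (57 + 19*(-25))) + √(165731 - 105528) = (57 - 475)*(1 + (57 - 475)) + √60203 = -418*(1 - 418) + √60203 = -418*(-417) + √60203 = 174306 + √60203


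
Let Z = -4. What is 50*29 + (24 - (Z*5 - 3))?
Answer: 1497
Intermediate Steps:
50*29 + (24 - (Z*5 - 3)) = 50*29 + (24 - (-4*5 - 3)) = 1450 + (24 - (-20 - 3)) = 1450 + (24 - 1*(-23)) = 1450 + (24 + 23) = 1450 + 47 = 1497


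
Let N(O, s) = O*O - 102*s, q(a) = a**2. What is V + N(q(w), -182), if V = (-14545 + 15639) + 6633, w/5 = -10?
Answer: 6276291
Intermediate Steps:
w = -50 (w = 5*(-10) = -50)
N(O, s) = O**2 - 102*s
V = 7727 (V = 1094 + 6633 = 7727)
V + N(q(w), -182) = 7727 + (((-50)**2)**2 - 102*(-182)) = 7727 + (2500**2 + 18564) = 7727 + (6250000 + 18564) = 7727 + 6268564 = 6276291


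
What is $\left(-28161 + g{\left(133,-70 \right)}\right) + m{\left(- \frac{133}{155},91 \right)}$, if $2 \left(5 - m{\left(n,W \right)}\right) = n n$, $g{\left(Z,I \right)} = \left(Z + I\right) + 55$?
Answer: $- \frac{1347243589}{48050} \approx -28038.0$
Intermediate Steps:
$g{\left(Z,I \right)} = 55 + I + Z$ ($g{\left(Z,I \right)} = \left(I + Z\right) + 55 = 55 + I + Z$)
$m{\left(n,W \right)} = 5 - \frac{n^{2}}{2}$ ($m{\left(n,W \right)} = 5 - \frac{n n}{2} = 5 - \frac{n^{2}}{2}$)
$\left(-28161 + g{\left(133,-70 \right)}\right) + m{\left(- \frac{133}{155},91 \right)} = \left(-28161 + \left(55 - 70 + 133\right)\right) + \left(5 - \frac{\left(- \frac{133}{155}\right)^{2}}{2}\right) = \left(-28161 + 118\right) + \left(5 - \frac{\left(\left(-133\right) \frac{1}{155}\right)^{2}}{2}\right) = -28043 + \left(5 - \frac{\left(- \frac{133}{155}\right)^{2}}{2}\right) = -28043 + \left(5 - \frac{17689}{48050}\right) = -28043 + \frac{222561}{48050} = - \frac{1347243589}{48050}$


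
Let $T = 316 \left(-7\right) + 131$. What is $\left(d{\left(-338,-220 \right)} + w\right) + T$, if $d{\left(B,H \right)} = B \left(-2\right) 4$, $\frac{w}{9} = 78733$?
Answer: $709220$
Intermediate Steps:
$w = 708597$ ($w = 9 \cdot 78733 = 708597$)
$T = -2081$ ($T = -2212 + 131 = -2081$)
$d{\left(B,H \right)} = - 8 B$ ($d{\left(B,H \right)} = - 2 B 4 = - 8 B$)
$\left(d{\left(-338,-220 \right)} + w\right) + T = \left(\left(-8\right) \left(-338\right) + 708597\right) - 2081 = \left(2704 + 708597\right) - 2081 = 711301 - 2081 = 709220$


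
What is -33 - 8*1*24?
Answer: -225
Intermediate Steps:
-33 - 8*1*24 = -33 - 8*24 = -33 - 192 = -225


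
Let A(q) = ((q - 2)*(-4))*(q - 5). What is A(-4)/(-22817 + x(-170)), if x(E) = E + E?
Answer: 24/2573 ≈ 0.0093276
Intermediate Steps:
x(E) = 2*E
A(q) = (-5 + q)*(8 - 4*q) (A(q) = ((-2 + q)*(-4))*(-5 + q) = (8 - 4*q)*(-5 + q) = (-5 + q)*(8 - 4*q))
A(-4)/(-22817 + x(-170)) = (-40 - 4*(-4)² + 28*(-4))/(-22817 + 2*(-170)) = (-40 - 4*16 - 112)/(-22817 - 340) = (-40 - 64 - 112)/(-23157) = -216*(-1/23157) = 24/2573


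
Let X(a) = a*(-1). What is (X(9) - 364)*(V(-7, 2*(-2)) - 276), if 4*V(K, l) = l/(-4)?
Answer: 411419/4 ≈ 1.0285e+5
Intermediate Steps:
V(K, l) = -l/16 (V(K, l) = (l/(-4))/4 = (l*(-1/4))/4 = (-l/4)/4 = -l/16)
X(a) = -a
(X(9) - 364)*(V(-7, 2*(-2)) - 276) = (-1*9 - 364)*(-(-2)/8 - 276) = (-9 - 364)*(-1/16*(-4) - 276) = -373*(1/4 - 276) = -373*(-1103/4) = 411419/4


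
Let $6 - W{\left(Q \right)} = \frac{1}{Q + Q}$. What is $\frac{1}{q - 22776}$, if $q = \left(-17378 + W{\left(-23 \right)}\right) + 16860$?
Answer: $- \frac{46}{1071247} \approx -4.2941 \cdot 10^{-5}$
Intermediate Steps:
$W{\left(Q \right)} = 6 - \frac{1}{2 Q}$ ($W{\left(Q \right)} = 6 - \frac{1}{Q + Q} = 6 - \frac{1}{2 Q}$)
$q = - \frac{23551}{46}$ ($q = \left(-17378 + \left(6 - \frac{1}{2 \left(-23\right)}\right)\right) + 16860 = \left(-17378 + \left(6 - - \frac{1}{46}\right)\right) + 16860 = \left(-17378 + \left(6 + \frac{1}{46}\right)\right) + 16860 = \left(-17378 + \frac{277}{46}\right) + 16860 = - \frac{799111}{46} + 16860 = - \frac{23551}{46} \approx -511.98$)
$\frac{1}{q - 22776} = \frac{1}{- \frac{23551}{46} - 22776} = \frac{1}{- \frac{1071247}{46}} = - \frac{46}{1071247}$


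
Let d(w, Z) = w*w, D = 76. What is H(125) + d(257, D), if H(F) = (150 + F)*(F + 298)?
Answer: 182374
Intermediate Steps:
H(F) = (150 + F)*(298 + F)
d(w, Z) = w²
H(125) + d(257, D) = (44700 + 125² + 448*125) + 257² = (44700 + 15625 + 56000) + 66049 = 116325 + 66049 = 182374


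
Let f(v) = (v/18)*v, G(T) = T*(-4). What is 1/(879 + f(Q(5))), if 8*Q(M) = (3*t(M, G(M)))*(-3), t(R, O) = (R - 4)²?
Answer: 128/112521 ≈ 0.0011376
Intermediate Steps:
G(T) = -4*T
t(R, O) = (-4 + R)²
Q(M) = -9*(-4 + M)²/8 (Q(M) = ((3*(-4 + M)²)*(-3))/8 = (-9*(-4 + M)²)/8 = -9*(-4 + M)²/8)
f(v) = v²/18 (f(v) = (v*(1/18))*v = (v/18)*v = v²/18)
1/(879 + f(Q(5))) = 1/(879 + (-9*(-4 + 5)²/8)²/18) = 1/(879 + (-9/8*1²)²/18) = 1/(879 + (-9/8*1)²/18) = 1/(879 + (-9/8)²/18) = 1/(879 + (1/18)*(81/64)) = 1/(879 + 9/128) = 1/(112521/128) = 128/112521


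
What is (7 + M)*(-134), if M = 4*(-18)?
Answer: 8710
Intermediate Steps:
M = -72
(7 + M)*(-134) = (7 - 72)*(-134) = -65*(-134) = 8710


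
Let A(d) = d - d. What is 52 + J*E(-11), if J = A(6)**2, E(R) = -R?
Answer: 52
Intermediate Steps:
A(d) = 0
J = 0 (J = 0**2 = 0)
52 + J*E(-11) = 52 + 0*(-1*(-11)) = 52 + 0*11 = 52 + 0 = 52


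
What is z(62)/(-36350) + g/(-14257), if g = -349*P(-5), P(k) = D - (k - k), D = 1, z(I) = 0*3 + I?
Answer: 5901108/259120975 ≈ 0.022774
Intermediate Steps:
z(I) = I (z(I) = 0 + I = I)
P(k) = 1 (P(k) = 1 - (k - k) = 1 - 1*0 = 1 + 0 = 1)
g = -349 (g = -349*1 = -349)
z(62)/(-36350) + g/(-14257) = 62/(-36350) - 349/(-14257) = 62*(-1/36350) - 349*(-1/14257) = -31/18175 + 349/14257 = 5901108/259120975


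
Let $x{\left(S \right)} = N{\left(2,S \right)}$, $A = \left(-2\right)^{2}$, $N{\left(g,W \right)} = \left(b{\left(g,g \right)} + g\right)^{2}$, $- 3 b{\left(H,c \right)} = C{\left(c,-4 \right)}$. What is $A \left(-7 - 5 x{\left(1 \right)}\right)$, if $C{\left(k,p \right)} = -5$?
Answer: $- \frac{2672}{9} \approx -296.89$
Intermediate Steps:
$b{\left(H,c \right)} = \frac{5}{3}$ ($b{\left(H,c \right)} = \left(- \frac{1}{3}\right) \left(-5\right) = \frac{5}{3}$)
$N{\left(g,W \right)} = \left(\frac{5}{3} + g\right)^{2}$
$A = 4$
$x{\left(S \right)} = \frac{121}{9}$ ($x{\left(S \right)} = \frac{\left(5 + 3 \cdot 2\right)^{2}}{9} = \frac{\left(5 + 6\right)^{2}}{9} = \frac{11^{2}}{9} = \frac{1}{9} \cdot 121 = \frac{121}{9}$)
$A \left(-7 - 5 x{\left(1 \right)}\right) = 4 \left(-7 - \frac{605}{9}\right) = 4 \left(- \frac{668}{9}\right) = - \frac{2672}{9}$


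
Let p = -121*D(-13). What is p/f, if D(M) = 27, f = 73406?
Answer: -3267/73406 ≈ -0.044506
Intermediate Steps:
p = -3267 (p = -121*27 = -3267)
p/f = -3267/73406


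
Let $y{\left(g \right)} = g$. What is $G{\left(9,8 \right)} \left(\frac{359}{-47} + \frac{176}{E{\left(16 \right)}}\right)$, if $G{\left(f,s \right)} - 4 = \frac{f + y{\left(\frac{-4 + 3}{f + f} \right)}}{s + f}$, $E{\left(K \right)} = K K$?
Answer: $- \frac{7239395}{230112} \approx -31.46$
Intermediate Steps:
$E{\left(K \right)} = K^{2}$
$G{\left(f,s \right)} = 4 + \frac{f - \frac{1}{2 f}}{f + s}$ ($G{\left(f,s \right)} = 4 + \frac{f + \frac{-4 + 3}{f + f}}{s + f} = 4 + \frac{f - \frac{1}{2 f}}{f + s}$)
$G{\left(9,8 \right)} \left(\frac{359}{-47} + \frac{176}{E{\left(16 \right)}}\right) = \frac{- \frac{1}{2} + 9 \left(4 \cdot 8 + 5 \cdot 9\right)}{9 \left(9 + 8\right)} \left(\frac{359}{-47} + \frac{176}{16^{2}}\right) = \frac{- \frac{1}{2} + 9 \left(32 + 45\right)}{9 \cdot 17} \left(359 \left(- \frac{1}{47}\right) + \frac{176}{256}\right) = \frac{1}{9} \cdot \frac{1}{17} \left(- \frac{1}{2} + 9 \cdot 77\right) \left(- \frac{359}{47} + 176 \cdot \frac{1}{256}\right) = \frac{1}{9} \cdot \frac{1}{17} \left(- \frac{1}{2} + 693\right) \left(- \frac{359}{47} + \frac{11}{16}\right) = \frac{1}{9} \cdot \frac{1}{17} \cdot \frac{1385}{2} \left(- \frac{5227}{752}\right) = \frac{1385}{306} \left(- \frac{5227}{752}\right) = - \frac{7239395}{230112}$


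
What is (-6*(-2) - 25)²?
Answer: 169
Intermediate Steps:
(-6*(-2) - 25)² = (12 - 25)² = (-13)² = 169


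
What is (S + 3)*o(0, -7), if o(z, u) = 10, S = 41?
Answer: 440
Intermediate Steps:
(S + 3)*o(0, -7) = (41 + 3)*10 = 44*10 = 440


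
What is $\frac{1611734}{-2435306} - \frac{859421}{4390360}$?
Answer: $- \frac{4584522801033}{5345935025080} \approx -0.85757$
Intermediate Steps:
$\frac{1611734}{-2435306} - \frac{859421}{4390360} = 1611734 \left(- \frac{1}{2435306}\right) - \frac{859421}{4390360} = - \frac{805867}{1217653} - \frac{859421}{4390360} = - \frac{4584522801033}{5345935025080}$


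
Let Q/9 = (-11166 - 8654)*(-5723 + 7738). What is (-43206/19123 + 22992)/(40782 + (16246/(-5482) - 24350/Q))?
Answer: 666357032574421380/1181979311064261023 ≈ 0.56376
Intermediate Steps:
Q = -359435700 (Q = 9*((-11166 - 8654)*(-5723 + 7738)) = 9*(-19820*2015) = 9*(-39937300) = -359435700)
(-43206/19123 + 22992)/(40782 + (16246/(-5482) - 24350/Q)) = (-43206/19123 + 22992)/(40782 + (16246/(-5482) - 24350/(-359435700))) = (-43206*1/19123 + 22992)/(40782 + (16246*(-1/5482) - 24350*(-1/359435700))) = (-43206/19123 + 22992)/(40782 + (-8123/2741 + 487/7188714)) = 439632810/(19123*(40782 - 58392588955/19704265074)) = 439632810/(19123*(803520945658913/19704265074)) = (439632810/19123)*(19704265074/803520945658913) = 666357032574421380/1181979311064261023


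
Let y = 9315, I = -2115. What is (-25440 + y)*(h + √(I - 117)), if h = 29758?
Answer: -479847750 - 96750*I*√62 ≈ -4.7985e+8 - 7.6181e+5*I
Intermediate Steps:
(-25440 + y)*(h + √(I - 117)) = (-25440 + 9315)*(29758 + √(-2115 - 117)) = -16125*(29758 + √(-2232)) = -16125*(29758 + 6*I*√62) = -479847750 - 96750*I*√62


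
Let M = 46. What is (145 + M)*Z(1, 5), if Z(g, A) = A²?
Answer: 4775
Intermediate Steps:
(145 + M)*Z(1, 5) = (145 + 46)*5² = 191*25 = 4775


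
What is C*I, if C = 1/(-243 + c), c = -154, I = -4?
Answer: 4/397 ≈ 0.010076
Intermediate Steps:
C = -1/397 (C = 1/(-243 - 154) = 1/(-397) = -1/397 ≈ -0.0025189)
C*I = -1/397*(-4) = 4/397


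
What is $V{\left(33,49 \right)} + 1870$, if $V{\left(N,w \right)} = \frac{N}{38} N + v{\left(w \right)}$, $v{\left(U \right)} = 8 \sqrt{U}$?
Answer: $\frac{74277}{38} \approx 1954.7$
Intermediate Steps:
$V{\left(N,w \right)} = 8 \sqrt{w} + \frac{N^{2}}{38}$ ($V{\left(N,w \right)} = \frac{N}{38} N + 8 \sqrt{w} = \frac{N^{2}}{38} + 8 \sqrt{w} = 8 \sqrt{w} + \frac{N^{2}}{38}$)
$V{\left(33,49 \right)} + 1870 = \left(8 \sqrt{49} + \frac{33^{2}}{38}\right) + 1870 = \left(8 \cdot 7 + \frac{1}{38} \cdot 1089\right) + 1870 = \left(56 + \frac{1089}{38}\right) + 1870 = \frac{3217}{38} + 1870 = \frac{74277}{38}$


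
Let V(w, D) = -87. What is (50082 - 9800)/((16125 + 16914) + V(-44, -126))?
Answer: 20141/16476 ≈ 1.2224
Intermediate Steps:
(50082 - 9800)/((16125 + 16914) + V(-44, -126)) = (50082 - 9800)/((16125 + 16914) - 87) = 40282/(33039 - 87) = 40282/32952 = 40282*(1/32952) = 20141/16476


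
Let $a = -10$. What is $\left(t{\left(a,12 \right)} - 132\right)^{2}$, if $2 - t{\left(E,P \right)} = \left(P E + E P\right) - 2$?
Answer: $12544$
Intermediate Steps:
$t{\left(E,P \right)} = 4 - 2 E P$ ($t{\left(E,P \right)} = 2 - \left(\left(P E + E P\right) - 2\right) = 2 - \left(\left(E P + E P\right) - 2\right) = 2 - \left(2 E P - 2\right) = 2 - \left(-2 + 2 E P\right) = 4 - 2 E P$)
$\left(t{\left(a,12 \right)} - 132\right)^{2} = \left(\left(4 - \left(-20\right) 12\right) - 132\right)^{2} = \left(\left(4 + 240\right) - 132\right)^{2} = \left(244 - 132\right)^{2} = 112^{2} = 12544$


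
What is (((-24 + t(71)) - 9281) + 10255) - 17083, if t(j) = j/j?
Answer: -16132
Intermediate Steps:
t(j) = 1
(((-24 + t(71)) - 9281) + 10255) - 17083 = (((-24 + 1) - 9281) + 10255) - 17083 = ((-23 - 9281) + 10255) - 17083 = (-9304 + 10255) - 17083 = 951 - 17083 = -16132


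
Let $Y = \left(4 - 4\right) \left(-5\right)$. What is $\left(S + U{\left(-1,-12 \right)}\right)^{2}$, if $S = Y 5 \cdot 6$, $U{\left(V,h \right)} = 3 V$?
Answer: $9$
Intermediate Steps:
$Y = 0$ ($Y = 0 \left(-5\right) = 0$)
$S = 0$ ($S = 0 \cdot 5 \cdot 6 = 0 \cdot 6 = 0$)
$\left(S + U{\left(-1,-12 \right)}\right)^{2} = \left(0 + 3 \left(-1\right)\right)^{2} = \left(0 - 3\right)^{2} = \left(-3\right)^{2} = 9$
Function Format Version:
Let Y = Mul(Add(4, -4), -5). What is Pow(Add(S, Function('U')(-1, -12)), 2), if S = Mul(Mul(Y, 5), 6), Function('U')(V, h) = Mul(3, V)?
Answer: 9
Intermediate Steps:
Y = 0 (Y = Mul(0, -5) = 0)
S = 0 (S = Mul(Mul(0, 5), 6) = Mul(0, 6) = 0)
Pow(Add(S, Function('U')(-1, -12)), 2) = Pow(Add(0, Mul(3, -1)), 2) = Pow(Add(0, -3), 2) = Pow(-3, 2) = 9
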